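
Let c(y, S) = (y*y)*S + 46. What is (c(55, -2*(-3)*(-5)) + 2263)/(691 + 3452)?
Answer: -88441/4143 ≈ -21.347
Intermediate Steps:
c(y, S) = 46 + S*y² (c(y, S) = y²*S + 46 = S*y² + 46 = 46 + S*y²)
(c(55, -2*(-3)*(-5)) + 2263)/(691 + 3452) = ((46 + (-2*(-3)*(-5))*55²) + 2263)/(691 + 3452) = ((46 + (6*(-5))*3025) + 2263)/4143 = ((46 - 30*3025) + 2263)*(1/4143) = ((46 - 90750) + 2263)*(1/4143) = (-90704 + 2263)*(1/4143) = -88441*1/4143 = -88441/4143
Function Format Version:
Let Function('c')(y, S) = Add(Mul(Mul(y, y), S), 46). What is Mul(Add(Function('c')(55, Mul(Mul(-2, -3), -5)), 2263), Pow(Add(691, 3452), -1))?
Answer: Rational(-88441, 4143) ≈ -21.347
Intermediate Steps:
Function('c')(y, S) = Add(46, Mul(S, Pow(y, 2))) (Function('c')(y, S) = Add(Mul(Pow(y, 2), S), 46) = Add(Mul(S, Pow(y, 2)), 46) = Add(46, Mul(S, Pow(y, 2))))
Mul(Add(Function('c')(55, Mul(Mul(-2, -3), -5)), 2263), Pow(Add(691, 3452), -1)) = Mul(Add(Add(46, Mul(Mul(Mul(-2, -3), -5), Pow(55, 2))), 2263), Pow(Add(691, 3452), -1)) = Mul(Add(Add(46, Mul(Mul(6, -5), 3025)), 2263), Pow(4143, -1)) = Mul(Add(Add(46, Mul(-30, 3025)), 2263), Rational(1, 4143)) = Mul(Add(Add(46, -90750), 2263), Rational(1, 4143)) = Mul(Add(-90704, 2263), Rational(1, 4143)) = Mul(-88441, Rational(1, 4143)) = Rational(-88441, 4143)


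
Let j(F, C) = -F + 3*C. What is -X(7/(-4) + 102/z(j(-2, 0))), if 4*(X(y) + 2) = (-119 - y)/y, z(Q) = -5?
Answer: 1607/1772 ≈ 0.90689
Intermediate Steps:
X(y) = -2 + (-119 - y)/(4*y) (X(y) = -2 + ((-119 - y)/y)/4 = -2 + (-119 - y)/(4*y))
-X(7/(-4) + 102/z(j(-2, 0))) = -(-119 - 9*(7/(-4) + 102/(-5)))/(4*(7/(-4) + 102/(-5))) = -(-119 - 9*(7*(-¼) + 102*(-⅕)))/(4*(7*(-¼) + 102*(-⅕))) = -(-119 - 9*(-7/4 - 102/5))/(4*(-7/4 - 102/5)) = -(-119 - 9*(-443/20))/(4*(-443/20)) = -(-20)*(-119 + 3987/20)/(4*443) = -(-20)*1607/(4*443*20) = -1*(-1607/1772) = 1607/1772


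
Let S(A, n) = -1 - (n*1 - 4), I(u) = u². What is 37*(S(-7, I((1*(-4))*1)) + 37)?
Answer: 888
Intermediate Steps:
S(A, n) = 3 - n (S(A, n) = -1 - (n - 4) = -1 - (-4 + n) = -1 + (4 - n) = 3 - n)
37*(S(-7, I((1*(-4))*1)) + 37) = 37*((3 - ((1*(-4))*1)²) + 37) = 37*((3 - (-4*1)²) + 37) = 37*((3 - 1*(-4)²) + 37) = 37*((3 - 1*16) + 37) = 37*((3 - 16) + 37) = 37*(-13 + 37) = 37*24 = 888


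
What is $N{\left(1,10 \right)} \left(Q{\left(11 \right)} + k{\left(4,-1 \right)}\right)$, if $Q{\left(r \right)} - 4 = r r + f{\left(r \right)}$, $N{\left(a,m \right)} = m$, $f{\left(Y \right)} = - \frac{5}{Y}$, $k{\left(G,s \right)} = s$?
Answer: $\frac{13590}{11} \approx 1235.5$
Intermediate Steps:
$Q{\left(r \right)} = 4 + r^{2} - \frac{5}{r}$ ($Q{\left(r \right)} = 4 + \left(r r - \frac{5}{r}\right) = 4 + \left(r^{2} - \frac{5}{r}\right) = 4 + r^{2} - \frac{5}{r}$)
$N{\left(1,10 \right)} \left(Q{\left(11 \right)} + k{\left(4,-1 \right)}\right) = 10 \left(\left(4 + 11^{2} - \frac{5}{11}\right) - 1\right) = 10 \left(\left(4 + 121 - \frac{5}{11}\right) - 1\right) = 10 \left(\frac{1370}{11} - 1\right) = 10 \cdot \frac{1359}{11} = \frac{13590}{11}$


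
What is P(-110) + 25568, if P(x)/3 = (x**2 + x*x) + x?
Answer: 97838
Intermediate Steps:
P(x) = 3*x + 6*x**2 (P(x) = 3*((x**2 + x*x) + x) = 3*((x**2 + x**2) + x) = 3*(2*x**2 + x) = 3*(x + 2*x**2) = 3*x + 6*x**2)
P(-110) + 25568 = 3*(-110)*(1 + 2*(-110)) + 25568 = 3*(-110)*(1 - 220) + 25568 = 3*(-110)*(-219) + 25568 = 72270 + 25568 = 97838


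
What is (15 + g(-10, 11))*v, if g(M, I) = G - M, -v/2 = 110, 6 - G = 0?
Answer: -6820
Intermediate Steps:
G = 6 (G = 6 - 1*0 = 6 + 0 = 6)
v = -220 (v = -2*110 = -220)
g(M, I) = 6 - M
(15 + g(-10, 11))*v = (15 + (6 - 1*(-10)))*(-220) = (15 + (6 + 10))*(-220) = (15 + 16)*(-220) = 31*(-220) = -6820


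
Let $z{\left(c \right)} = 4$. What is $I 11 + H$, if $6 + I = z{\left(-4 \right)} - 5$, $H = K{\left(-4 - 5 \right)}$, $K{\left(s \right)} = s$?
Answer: $-86$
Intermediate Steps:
$H = -9$ ($H = -4 - 5 = -9$)
$I = -7$ ($I = -6 + \left(4 - 5\right) = -6 - 1 = -7$)
$I 11 + H = \left(-7\right) 11 - 9 = -77 - 9 = -86$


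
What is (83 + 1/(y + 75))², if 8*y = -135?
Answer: 1490191609/216225 ≈ 6891.9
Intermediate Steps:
y = -135/8 (y = (⅛)*(-135) = -135/8 ≈ -16.875)
(83 + 1/(y + 75))² = (83 + 1/(-135/8 + 75))² = (83 + 1/(465/8))² = (83 + 8/465)² = (38603/465)² = 1490191609/216225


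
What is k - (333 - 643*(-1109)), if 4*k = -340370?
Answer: -1597025/2 ≈ -7.9851e+5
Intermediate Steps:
k = -170185/2 (k = (1/4)*(-340370) = -170185/2 ≈ -85093.)
k - (333 - 643*(-1109)) = -170185/2 - (333 - 643*(-1109)) = -170185/2 - (333 + 713087) = -170185/2 - 1*713420 = -170185/2 - 713420 = -1597025/2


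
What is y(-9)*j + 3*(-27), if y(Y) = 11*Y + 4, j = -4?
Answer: 299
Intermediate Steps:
y(Y) = 4 + 11*Y
y(-9)*j + 3*(-27) = (4 + 11*(-9))*(-4) + 3*(-27) = (4 - 99)*(-4) - 81 = -95*(-4) - 81 = 380 - 81 = 299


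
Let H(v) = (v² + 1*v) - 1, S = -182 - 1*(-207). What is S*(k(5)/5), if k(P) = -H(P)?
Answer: -145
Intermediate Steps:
S = 25 (S = -182 + 207 = 25)
H(v) = -1 + v + v² (H(v) = (v² + v) - 1 = (v + v²) - 1 = -1 + v + v²)
k(P) = 1 - P - P² (k(P) = -(-1 + P + P²) = 1 - P - P²)
S*(k(5)/5) = 25*((1 - 1*5 - 1*5²)/5) = 25*((1 - 5 - 1*25)*(⅕)) = 25*((1 - 5 - 25)*(⅕)) = 25*(-29*⅕) = 25*(-29/5) = -145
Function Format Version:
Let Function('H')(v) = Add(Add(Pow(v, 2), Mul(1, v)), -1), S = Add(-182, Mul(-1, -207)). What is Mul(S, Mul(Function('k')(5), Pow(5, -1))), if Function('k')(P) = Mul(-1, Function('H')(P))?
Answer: -145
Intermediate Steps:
S = 25 (S = Add(-182, 207) = 25)
Function('H')(v) = Add(-1, v, Pow(v, 2)) (Function('H')(v) = Add(Add(Pow(v, 2), v), -1) = Add(Add(v, Pow(v, 2)), -1) = Add(-1, v, Pow(v, 2)))
Function('k')(P) = Add(1, Mul(-1, P), Mul(-1, Pow(P, 2))) (Function('k')(P) = Mul(-1, Add(-1, P, Pow(P, 2))) = Add(1, Mul(-1, P), Mul(-1, Pow(P, 2))))
Mul(S, Mul(Function('k')(5), Pow(5, -1))) = Mul(25, Mul(Add(1, Mul(-1, 5), Mul(-1, Pow(5, 2))), Pow(5, -1))) = Mul(25, Mul(Add(1, -5, Mul(-1, 25)), Rational(1, 5))) = Mul(25, Mul(Add(1, -5, -25), Rational(1, 5))) = Mul(25, Mul(-29, Rational(1, 5))) = Mul(25, Rational(-29, 5)) = -145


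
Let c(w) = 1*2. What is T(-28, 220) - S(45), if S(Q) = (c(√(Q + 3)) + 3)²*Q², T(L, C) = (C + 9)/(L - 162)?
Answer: -9618979/190 ≈ -50626.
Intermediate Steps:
c(w) = 2
T(L, C) = (9 + C)/(-162 + L)
S(Q) = 25*Q² (S(Q) = (2 + 3)²*Q² = 5²*Q² = 25*Q²)
T(-28, 220) - S(45) = (9 + 220)/(-162 - 28) - 25*45² = 229/(-190) - 25*2025 = -1/190*229 - 1*50625 = -229/190 - 50625 = -9618979/190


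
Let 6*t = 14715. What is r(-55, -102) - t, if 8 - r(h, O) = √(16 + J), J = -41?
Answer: -4889/2 - 5*I ≈ -2444.5 - 5.0*I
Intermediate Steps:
r(h, O) = 8 - 5*I (r(h, O) = 8 - √(16 - 41) = 8 - √(-25) = 8 - 5*I)
t = 4905/2 (t = (⅙)*14715 = 4905/2 ≈ 2452.5)
r(-55, -102) - t = (8 - 5*I) - 1*4905/2 = (8 - 5*I) - 4905/2 = -4889/2 - 5*I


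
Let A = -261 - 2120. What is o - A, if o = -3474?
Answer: -1093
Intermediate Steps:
A = -2381
o - A = -3474 - 1*(-2381) = -3474 + 2381 = -1093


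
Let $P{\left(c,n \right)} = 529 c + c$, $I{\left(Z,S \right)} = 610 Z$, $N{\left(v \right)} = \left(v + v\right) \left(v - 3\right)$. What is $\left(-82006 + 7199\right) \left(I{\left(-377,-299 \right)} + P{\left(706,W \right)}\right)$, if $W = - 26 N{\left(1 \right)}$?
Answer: $-10787917470$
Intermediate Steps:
$N{\left(v \right)} = 2 v \left(-3 + v\right)$
$W = 104$ ($W = - 26 \cdot 2 \cdot 1 \left(-3 + 1\right) = - 26 \cdot 2 \cdot 1 \left(-2\right) = \left(-26\right) \left(-4\right) = 104$)
$P{\left(c,n \right)} = 530 c$
$\left(-82006 + 7199\right) \left(I{\left(-377,-299 \right)} + P{\left(706,W \right)}\right) = \left(-82006 + 7199\right) \left(610 \left(-377\right) + 530 \cdot 706\right) = - 74807 \left(-229970 + 374180\right) = \left(-74807\right) 144210 = -10787917470$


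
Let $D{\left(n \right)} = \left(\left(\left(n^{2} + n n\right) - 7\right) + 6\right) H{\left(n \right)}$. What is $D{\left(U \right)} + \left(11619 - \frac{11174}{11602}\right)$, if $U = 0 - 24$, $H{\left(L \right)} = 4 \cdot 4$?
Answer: $\frac{174227448}{5801} \approx 30034.0$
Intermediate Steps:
$H{\left(L \right)} = 16$
$U = -24$ ($U = 0 - 24 = -24$)
$D{\left(n \right)} = -16 + 32 n^{2}$ ($D{\left(n \right)} = \left(\left(\left(n^{2} + n n\right) - 7\right) + 6\right) 16 = \left(\left(\left(n^{2} + n^{2}\right) - 7\right) + 6\right) 16 = \left(\left(2 n^{2} - 7\right) + 6\right) 16 = \left(\left(-7 + 2 n^{2}\right) + 6\right) 16 = \left(-1 + 2 n^{2}\right) 16 = -16 + 32 n^{2}$)
$D{\left(U \right)} + \left(11619 - \frac{11174}{11602}\right) = \left(-16 + 32 \left(-24\right)^{2}\right) + \left(11619 - \frac{11174}{11602}\right) = \left(-16 + 32 \cdot 576\right) + \left(11619 - \frac{5587}{5801}\right) = \left(-16 + 18432\right) + \left(11619 - \frac{5587}{5801}\right) = 18416 + \frac{67396232}{5801} = \frac{174227448}{5801}$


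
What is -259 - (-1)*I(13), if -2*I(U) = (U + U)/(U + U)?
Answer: -519/2 ≈ -259.50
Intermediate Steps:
I(U) = -1/2 (I(U) = -(U + U)/(2*(U + U)) = -2*U/(2*(2*U)) = -2*U*1/(2*U)/2 = -1/2*1 = -1/2)
-259 - (-1)*I(13) = -259 - (-1)*(-1)/2 = -259 - 1*1/2 = -259 - 1/2 = -519/2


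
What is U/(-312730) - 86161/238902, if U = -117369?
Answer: 273639827/18677955615 ≈ 0.014650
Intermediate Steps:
U/(-312730) - 86161/238902 = -117369/(-312730) - 86161/238902 = -117369*(-1/312730) - 86161*1/238902 = 117369/312730 - 86161/238902 = 273639827/18677955615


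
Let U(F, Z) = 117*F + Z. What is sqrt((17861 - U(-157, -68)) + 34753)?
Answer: sqrt(71051) ≈ 266.55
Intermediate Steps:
U(F, Z) = Z + 117*F
sqrt((17861 - U(-157, -68)) + 34753) = sqrt((17861 - (-68 + 117*(-157))) + 34753) = sqrt((17861 - (-68 - 18369)) + 34753) = sqrt((17861 - 1*(-18437)) + 34753) = sqrt((17861 + 18437) + 34753) = sqrt(36298 + 34753) = sqrt(71051)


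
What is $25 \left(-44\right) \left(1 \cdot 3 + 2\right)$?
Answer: $-5500$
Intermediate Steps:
$25 \left(-44\right) \left(1 \cdot 3 + 2\right) = - 1100 \left(3 + 2\right) = \left(-1100\right) 5 = -5500$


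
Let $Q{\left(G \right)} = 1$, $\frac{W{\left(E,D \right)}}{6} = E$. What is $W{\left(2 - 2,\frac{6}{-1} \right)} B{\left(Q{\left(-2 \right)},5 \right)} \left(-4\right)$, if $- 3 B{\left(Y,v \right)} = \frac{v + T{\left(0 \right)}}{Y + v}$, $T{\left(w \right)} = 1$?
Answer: $0$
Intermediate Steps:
$W{\left(E,D \right)} = 6 E$
$B{\left(Y,v \right)} = - \frac{1 + v}{3 \left(Y + v\right)}$ ($B{\left(Y,v \right)} = - \frac{\left(v + 1\right) \frac{1}{Y + v}}{3} = - \frac{\left(1 + v\right) \frac{1}{Y + v}}{3} = - \frac{\frac{1}{Y + v} \left(1 + v\right)}{3} = - \frac{1 + v}{3 \left(Y + v\right)}$)
$W{\left(2 - 2,\frac{6}{-1} \right)} B{\left(Q{\left(-2 \right)},5 \right)} \left(-4\right) = 6 \left(2 - 2\right) \frac{-1 - 5}{3 \left(1 + 5\right)} \left(-4\right) = 6 \cdot 0 \frac{-1 - 5}{3 \cdot 6} \left(-4\right) = 0 \cdot \frac{1}{3} \cdot \frac{1}{6} \left(-6\right) \left(-4\right) = 0 \left(- \frac{1}{3}\right) \left(-4\right) = 0 \left(-4\right) = 0$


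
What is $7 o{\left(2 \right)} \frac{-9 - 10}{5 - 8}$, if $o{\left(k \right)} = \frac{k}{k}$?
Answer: $\frac{133}{3} \approx 44.333$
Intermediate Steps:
$o{\left(k \right)} = 1$
$7 o{\left(2 \right)} \frac{-9 - 10}{5 - 8} = 7 \cdot 1 \frac{-9 - 10}{5 - 8} = 7 \left(- \frac{19}{-3}\right) = 7 \left(\left(-19\right) \left(- \frac{1}{3}\right)\right) = 7 \cdot \frac{19}{3} = \frac{133}{3}$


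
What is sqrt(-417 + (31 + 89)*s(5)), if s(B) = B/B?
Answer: 3*I*sqrt(33) ≈ 17.234*I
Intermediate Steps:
s(B) = 1
sqrt(-417 + (31 + 89)*s(5)) = sqrt(-417 + (31 + 89)*1) = sqrt(-417 + 120*1) = sqrt(-417 + 120) = sqrt(-297) = 3*I*sqrt(33)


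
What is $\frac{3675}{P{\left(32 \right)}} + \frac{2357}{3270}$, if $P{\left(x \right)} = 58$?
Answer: $\frac{3038489}{47415} \approx 64.083$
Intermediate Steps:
$\frac{3675}{P{\left(32 \right)}} + \frac{2357}{3270} = \frac{3675}{58} + \frac{2357}{3270} = \frac{3038489}{47415}$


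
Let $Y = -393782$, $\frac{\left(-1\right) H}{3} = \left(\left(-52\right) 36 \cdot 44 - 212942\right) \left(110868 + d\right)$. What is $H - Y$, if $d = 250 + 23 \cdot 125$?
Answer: $100990212272$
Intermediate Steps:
$d = 3125$ ($d = 250 + 2875 = 3125$)
$H = 100989818490$ ($H = - 3 \left(\left(-52\right) 36 \cdot 44 - 212942\right) \left(110868 + 3125\right) = - 3 \left(\left(-1872\right) 44 - 212942\right) 113993 = - 3 \left(-82368 - 212942\right) 113993 = - 3 \left(\left(-295310\right) 113993\right) = \left(-3\right) \left(-33663272830\right) = 100989818490$)
$H - Y = 100989818490 - -393782 = 100989818490 + 393782 = 100990212272$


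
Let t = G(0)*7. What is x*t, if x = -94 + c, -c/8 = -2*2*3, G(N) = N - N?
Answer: 0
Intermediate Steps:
G(N) = 0
c = 96 (c = -8*(-2*2)*3 = -(-32)*3 = -8*(-12) = 96)
t = 0 (t = 0*7 = 0)
x = 2 (x = -94 + 96 = 2)
x*t = 2*0 = 0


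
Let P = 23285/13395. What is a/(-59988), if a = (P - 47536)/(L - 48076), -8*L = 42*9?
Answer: -18192041/1104826305537 ≈ -1.6466e-5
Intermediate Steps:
P = 4657/2679 (P = 23285*(1/13395) = 4657/2679 ≈ 1.7383)
L = -189/4 (L = -21*9/4 = -⅛*378 = -189/4 ≈ -47.250)
a = 72768164/73669821 (a = (4657/2679 - 47536)/(-189/4 - 48076) = -127344287/(2679*(-192493/4)) = -127344287/2679*(-4/192493) = 72768164/73669821 ≈ 0.98776)
a/(-59988) = (72768164/73669821)/(-59988) = (72768164/73669821)*(-1/59988) = -18192041/1104826305537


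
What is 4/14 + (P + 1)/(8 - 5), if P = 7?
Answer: 62/21 ≈ 2.9524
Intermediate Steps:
4/14 + (P + 1)/(8 - 5) = 4/14 + (7 + 1)/(8 - 5) = (1/14)*4 + 8/3 = 2/7 + 8*(⅓) = 2/7 + 8/3 = 62/21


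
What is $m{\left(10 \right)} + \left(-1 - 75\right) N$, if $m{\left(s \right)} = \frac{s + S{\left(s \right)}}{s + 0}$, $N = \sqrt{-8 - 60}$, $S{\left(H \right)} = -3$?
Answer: $\frac{7}{10} - 152 i \sqrt{17} \approx 0.7 - 626.71 i$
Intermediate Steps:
$N = 2 i \sqrt{17}$ ($N = \sqrt{-68} = 2 i \sqrt{17} \approx 8.2462 i$)
$m{\left(s \right)} = \frac{-3 + s}{s}$ ($m{\left(s \right)} = \frac{s - 3}{s + 0} = \frac{-3 + s}{s}$)
$m{\left(10 \right)} + \left(-1 - 75\right) N = \frac{-3 + 10}{10} + \left(-1 - 75\right) 2 i \sqrt{17} = \frac{1}{10} \cdot 7 + \left(-1 - 75\right) 2 i \sqrt{17} = \frac{7}{10} - 76 \cdot 2 i \sqrt{17} = \frac{7}{10} - 152 i \sqrt{17}$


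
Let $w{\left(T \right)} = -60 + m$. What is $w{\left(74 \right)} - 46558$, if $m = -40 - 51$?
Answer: $-46709$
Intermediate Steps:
$m = -91$ ($m = -40 - 51 = -91$)
$w{\left(T \right)} = -151$ ($w{\left(T \right)} = -60 - 91 = -151$)
$w{\left(74 \right)} - 46558 = -151 - 46558 = -46709$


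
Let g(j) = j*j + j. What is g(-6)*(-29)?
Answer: -870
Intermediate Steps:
g(j) = j + j² (g(j) = j² + j = j + j²)
g(-6)*(-29) = -6*(1 - 6)*(-29) = -6*(-5)*(-29) = 30*(-29) = -870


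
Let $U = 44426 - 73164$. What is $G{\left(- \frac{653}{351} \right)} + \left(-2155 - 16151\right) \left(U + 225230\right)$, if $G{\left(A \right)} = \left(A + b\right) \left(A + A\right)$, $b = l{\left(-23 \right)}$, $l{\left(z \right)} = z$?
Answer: $- \frac{443151835992796}{123201} \approx -3.597 \cdot 10^{9}$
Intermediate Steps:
$b = -23$
$G{\left(A \right)} = 2 A \left(-23 + A\right)$ ($G{\left(A \right)} = \left(A - 23\right) \left(A + A\right) = \left(-23 + A\right) 2 A = 2 A \left(-23 + A\right)$)
$U = -28738$ ($U = 44426 - 73164 = -28738$)
$G{\left(- \frac{653}{351} \right)} + \left(-2155 - 16151\right) \left(U + 225230\right) = 2 \left(- \frac{653}{351}\right) \left(-23 - \frac{653}{351}\right) + \left(-2155 - 16151\right) \left(-28738 + 225230\right) = 2 \left(\left(-653\right) \frac{1}{351}\right) \left(-23 - \frac{653}{351}\right) - 3596982552 = 2 \left(- \frac{653}{351}\right) \left(-23 - \frac{653}{351}\right) - 3596982552 = 2 \left(- \frac{653}{351}\right) \left(- \frac{8726}{351}\right) - 3596982552 = \frac{11396156}{123201} - 3596982552 = - \frac{443151835992796}{123201}$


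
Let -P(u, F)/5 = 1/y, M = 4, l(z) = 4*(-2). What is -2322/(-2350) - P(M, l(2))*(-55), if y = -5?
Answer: 65786/1175 ≈ 55.988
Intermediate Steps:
l(z) = -8
P(u, F) = 1 (P(u, F) = -5/(-5) = -5*(-1/5) = 1)
-2322/(-2350) - P(M, l(2))*(-55) = -2322/(-2350) - (-55) = -2322*(-1/2350) - 1*(-55) = 1161/1175 + 55 = 65786/1175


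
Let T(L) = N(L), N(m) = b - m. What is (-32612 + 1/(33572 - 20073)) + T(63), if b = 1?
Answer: -441066325/13499 ≈ -32674.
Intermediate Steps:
N(m) = 1 - m
T(L) = 1 - L
(-32612 + 1/(33572 - 20073)) + T(63) = (-32612 + 1/(33572 - 20073)) + (1 - 1*63) = (-32612 + 1/13499) + (1 - 63) = (-32612 + 1/13499) - 62 = -440229387/13499 - 62 = -441066325/13499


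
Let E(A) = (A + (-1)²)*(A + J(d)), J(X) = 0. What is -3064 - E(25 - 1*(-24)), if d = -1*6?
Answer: -5514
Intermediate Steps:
d = -6
E(A) = A*(1 + A) (E(A) = (A + (-1)²)*(A + 0) = (A + 1)*A = (1 + A)*A = A*(1 + A))
-3064 - E(25 - 1*(-24)) = -3064 - (25 - 1*(-24))*(1 + (25 - 1*(-24))) = -3064 - (25 + 24)*(1 + (25 + 24)) = -3064 - 49*(1 + 49) = -3064 - 49*50 = -3064 - 1*2450 = -3064 - 2450 = -5514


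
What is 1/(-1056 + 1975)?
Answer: 1/919 ≈ 0.0010881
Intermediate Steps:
1/(-1056 + 1975) = 1/919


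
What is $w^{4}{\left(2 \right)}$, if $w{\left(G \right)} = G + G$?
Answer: $256$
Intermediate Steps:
$w{\left(G \right)} = 2 G$
$w^{4}{\left(2 \right)} = \left(2 \cdot 2\right)^{4} = 4^{4} = 256$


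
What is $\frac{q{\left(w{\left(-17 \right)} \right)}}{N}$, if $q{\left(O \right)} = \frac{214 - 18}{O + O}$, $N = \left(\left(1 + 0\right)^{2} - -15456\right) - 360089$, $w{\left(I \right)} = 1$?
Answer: $- \frac{49}{172316} \approx -0.00028436$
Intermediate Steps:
$N = -344632$ ($N = \left(1^{2} + 15456\right) - 360089 = \left(1 + 15456\right) - 360089 = 15457 - 360089 = -344632$)
$q{\left(O \right)} = \frac{98}{O}$ ($q{\left(O \right)} = \frac{196}{2 O} = 196 \frac{1}{2 O} = \frac{98}{O}$)
$\frac{q{\left(w{\left(-17 \right)} \right)}}{N} = \frac{98 \cdot 1^{-1}}{-344632} = 98 \cdot 1 \left(- \frac{1}{344632}\right) = 98 \left(- \frac{1}{344632}\right) = - \frac{49}{172316}$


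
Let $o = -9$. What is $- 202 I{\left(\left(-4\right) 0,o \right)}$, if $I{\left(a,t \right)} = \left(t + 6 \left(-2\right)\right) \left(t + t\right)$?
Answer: $-76356$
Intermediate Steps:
$I{\left(a,t \right)} = 2 t \left(-12 + t\right)$ ($I{\left(a,t \right)} = \left(t - 12\right) 2 t = \left(-12 + t\right) 2 t = 2 t \left(-12 + t\right)$)
$- 202 I{\left(\left(-4\right) 0,o \right)} = - 202 \cdot 2 \left(-9\right) \left(-12 - 9\right) = - 202 \cdot 2 \left(-9\right) \left(-21\right) = \left(-202\right) 378 = -76356$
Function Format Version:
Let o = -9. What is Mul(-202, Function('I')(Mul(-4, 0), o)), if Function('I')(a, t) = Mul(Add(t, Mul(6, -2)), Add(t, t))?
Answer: -76356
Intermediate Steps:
Function('I')(a, t) = Mul(2, t, Add(-12, t)) (Function('I')(a, t) = Mul(Add(t, -12), Mul(2, t)) = Mul(Add(-12, t), Mul(2, t)) = Mul(2, t, Add(-12, t)))
Mul(-202, Function('I')(Mul(-4, 0), o)) = Mul(-202, Mul(2, -9, Add(-12, -9))) = Mul(-202, Mul(2, -9, -21)) = Mul(-202, 378) = -76356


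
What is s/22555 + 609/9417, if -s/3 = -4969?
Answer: 51371738/70800145 ≈ 0.72559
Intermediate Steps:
s = 14907 (s = -3*(-4969) = 14907)
s/22555 + 609/9417 = 14907/22555 + 609/9417 = 14907*(1/22555) + 609*(1/9417) = 14907/22555 + 203/3139 = 51371738/70800145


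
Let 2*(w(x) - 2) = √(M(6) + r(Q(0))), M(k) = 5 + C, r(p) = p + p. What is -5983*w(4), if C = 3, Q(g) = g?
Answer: -11966 - 5983*√2 ≈ -20427.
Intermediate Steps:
r(p) = 2*p
M(k) = 8 (M(k) = 5 + 3 = 8)
w(x) = 2 + √2 (w(x) = 2 + √(8 + 2*0)/2 = 2 + √(8 + 0)/2 = 2 + √8/2 = 2 + (2*√2)/2 = 2 + √2)
-5983*w(4) = -5983*(2 + √2) = -11966 - 5983*√2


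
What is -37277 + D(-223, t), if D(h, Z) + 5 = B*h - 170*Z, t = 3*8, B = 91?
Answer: -61655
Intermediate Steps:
t = 24
D(h, Z) = -5 - 170*Z + 91*h (D(h, Z) = -5 + (91*h - 170*Z) = -5 + (-170*Z + 91*h) = -5 - 170*Z + 91*h)
-37277 + D(-223, t) = -37277 + (-5 - 170*24 + 91*(-223)) = -37277 + (-5 - 4080 - 20293) = -37277 - 24378 = -61655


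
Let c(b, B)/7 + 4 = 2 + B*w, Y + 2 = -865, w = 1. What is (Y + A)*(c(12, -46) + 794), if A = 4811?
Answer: 1806352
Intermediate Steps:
Y = -867 (Y = -2 - 865 = -867)
c(b, B) = -14 + 7*B (c(b, B) = -28 + 7*(2 + B*1) = -28 + 7*(2 + B) = -28 + (14 + 7*B) = -14 + 7*B)
(Y + A)*(c(12, -46) + 794) = (-867 + 4811)*((-14 + 7*(-46)) + 794) = 3944*((-14 - 322) + 794) = 3944*(-336 + 794) = 3944*458 = 1806352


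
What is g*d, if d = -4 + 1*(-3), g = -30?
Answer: 210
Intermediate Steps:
d = -7 (d = -4 - 3 = -7)
g*d = -30*(-7) = 210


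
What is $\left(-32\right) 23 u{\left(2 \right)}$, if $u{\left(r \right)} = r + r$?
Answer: $-2944$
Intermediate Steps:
$u{\left(r \right)} = 2 r$
$\left(-32\right) 23 u{\left(2 \right)} = \left(-32\right) 23 \cdot 2 \cdot 2 = \left(-736\right) 4 = -2944$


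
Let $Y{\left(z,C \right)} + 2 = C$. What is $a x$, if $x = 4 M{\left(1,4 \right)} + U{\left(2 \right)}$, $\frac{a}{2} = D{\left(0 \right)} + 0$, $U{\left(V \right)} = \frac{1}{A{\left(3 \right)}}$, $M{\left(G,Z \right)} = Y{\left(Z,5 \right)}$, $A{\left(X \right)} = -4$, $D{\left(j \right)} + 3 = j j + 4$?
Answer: $\frac{47}{2} \approx 23.5$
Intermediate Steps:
$Y{\left(z,C \right)} = -2 + C$
$D{\left(j \right)} = 1 + j^{2}$ ($D{\left(j \right)} = -3 + \left(j j + 4\right) = -3 + \left(j^{2} + 4\right) = -3 + \left(4 + j^{2}\right) = 1 + j^{2}$)
$M{\left(G,Z \right)} = 3$ ($M{\left(G,Z \right)} = -2 + 5 = 3$)
$U{\left(V \right)} = - \frac{1}{4}$ ($U{\left(V \right)} = \frac{1}{-4} = - \frac{1}{4}$)
$a = 2$ ($a = 2 \left(\left(1 + 0^{2}\right) + 0\right) = 2 \left(\left(1 + 0\right) + 0\right) = 2 \left(1 + 0\right) = 2 \cdot 1 = 2$)
$x = \frac{47}{4}$ ($x = 4 \cdot 3 - \frac{1}{4} = 12 - \frac{1}{4} = \frac{47}{4} \approx 11.75$)
$a x = 2 \cdot \frac{47}{4} = \frac{47}{2}$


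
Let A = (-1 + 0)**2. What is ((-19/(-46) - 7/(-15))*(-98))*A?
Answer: -29743/345 ≈ -86.212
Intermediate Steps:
A = 1 (A = (-1)**2 = 1)
((-19/(-46) - 7/(-15))*(-98))*A = ((-19/(-46) - 7/(-15))*(-98))*1 = ((-19*(-1/46) - 7*(-1/15))*(-98))*1 = ((19/46 + 7/15)*(-98))*1 = ((607/690)*(-98))*1 = -29743/345*1 = -29743/345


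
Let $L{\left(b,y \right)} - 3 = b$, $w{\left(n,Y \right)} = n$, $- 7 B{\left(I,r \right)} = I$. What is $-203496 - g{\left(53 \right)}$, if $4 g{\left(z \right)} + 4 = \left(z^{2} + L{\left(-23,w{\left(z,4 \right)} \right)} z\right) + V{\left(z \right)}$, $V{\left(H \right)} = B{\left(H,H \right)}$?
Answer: $- \frac{2855025}{14} \approx -2.0393 \cdot 10^{5}$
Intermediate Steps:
$B{\left(I,r \right)} = - \frac{I}{7}$
$L{\left(b,y \right)} = 3 + b$
$V{\left(H \right)} = - \frac{H}{7}$
$g{\left(z \right)} = -1 - \frac{141 z}{28} + \frac{z^{2}}{4}$ ($g{\left(z \right)} = -1 + \frac{\left(z^{2} + \left(3 - 23\right) z\right) - \frac{z}{7}}{4} = -1 + \frac{\left(z^{2} - 20 z\right) - \frac{z}{7}}{4} = -1 + \frac{z^{2} - \frac{141 z}{7}}{4} = -1 + \left(- \frac{141 z}{28} + \frac{z^{2}}{4}\right) = -1 - \frac{141 z}{28} + \frac{z^{2}}{4}$)
$-203496 - g{\left(53 \right)} = -203496 - \left(-1 - \frac{7473}{28} + \frac{53^{2}}{4}\right) = -203496 - \left(-1 - \frac{7473}{28} + \frac{1}{4} \cdot 2809\right) = -203496 - \left(-1 - \frac{7473}{28} + \frac{2809}{4}\right) = -203496 - \frac{6081}{14} = - \frac{2855025}{14}$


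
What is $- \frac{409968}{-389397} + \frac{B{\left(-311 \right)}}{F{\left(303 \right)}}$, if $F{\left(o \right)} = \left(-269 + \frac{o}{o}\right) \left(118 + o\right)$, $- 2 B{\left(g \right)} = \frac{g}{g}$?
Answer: $\frac{30837376135}{29289923144} \approx 1.0528$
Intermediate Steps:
$B{\left(g \right)} = - \frac{1}{2}$ ($B{\left(g \right)} = - \frac{g \frac{1}{g}}{2} = \left(- \frac{1}{2}\right) 1 = - \frac{1}{2}$)
$F{\left(o \right)} = -31624 - 268 o$ ($F{\left(o \right)} = \left(-269 + 1\right) \left(118 + o\right) = - 268 \left(118 + o\right) = -31624 - 268 o$)
$- \frac{409968}{-389397} + \frac{B{\left(-311 \right)}}{F{\left(303 \right)}} = - \frac{409968}{-389397} - \frac{1}{2 \left(-31624 - 81204\right)} = \left(-409968\right) \left(- \frac{1}{389397}\right) - \frac{1}{2 \left(-31624 - 81204\right)} = \frac{136656}{129799} - \frac{1}{2 \left(-112828\right)} = \frac{136656}{129799} - - \frac{1}{225656} = \frac{136656}{129799} + \frac{1}{225656} = \frac{30837376135}{29289923144}$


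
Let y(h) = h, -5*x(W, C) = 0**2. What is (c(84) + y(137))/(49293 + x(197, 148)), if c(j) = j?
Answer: 221/49293 ≈ 0.0044834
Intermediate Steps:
x(W, C) = 0 (x(W, C) = -1/5*0**2 = -1/5*0 = 0)
(c(84) + y(137))/(49293 + x(197, 148)) = (84 + 137)/(49293 + 0) = 221/49293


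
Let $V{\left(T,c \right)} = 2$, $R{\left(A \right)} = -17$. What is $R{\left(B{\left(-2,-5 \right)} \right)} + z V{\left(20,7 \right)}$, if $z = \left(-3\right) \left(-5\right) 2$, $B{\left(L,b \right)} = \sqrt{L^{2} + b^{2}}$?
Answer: $43$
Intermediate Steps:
$z = 30$ ($z = 15 \cdot 2 = 30$)
$R{\left(B{\left(-2,-5 \right)} \right)} + z V{\left(20,7 \right)} = -17 + 30 \cdot 2 = -17 + 60 = 43$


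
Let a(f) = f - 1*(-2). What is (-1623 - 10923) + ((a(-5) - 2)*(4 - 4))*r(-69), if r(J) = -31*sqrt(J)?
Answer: -12546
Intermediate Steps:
a(f) = 2 + f (a(f) = f + 2 = 2 + f)
(-1623 - 10923) + ((a(-5) - 2)*(4 - 4))*r(-69) = (-1623 - 10923) + (((2 - 5) - 2)*(4 - 4))*(-31*I*sqrt(69)) = -12546 + ((-3 - 2)*0)*(-31*I*sqrt(69)) = -12546 + (-5*0)*(-31*I*sqrt(69)) = -12546 + 0*(-31*I*sqrt(69)) = -12546 + 0 = -12546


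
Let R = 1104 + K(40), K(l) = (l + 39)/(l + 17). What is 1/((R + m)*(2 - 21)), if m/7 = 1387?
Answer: -3/616420 ≈ -4.8668e-6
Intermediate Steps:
m = 9709 (m = 7*1387 = 9709)
K(l) = (39 + l)/(17 + l)
R = 63007/57 (R = 1104 + (39 + 40)/(17 + 40) = 1104 + 79/57 = 63007/57 ≈ 1105.4)
1/((R + m)*(2 - 21)) = 1/((63007/57 + 9709)*(2 - 21)) = 1/((616420/57)*(-19)) = (57/616420)*(-1/19) = -3/616420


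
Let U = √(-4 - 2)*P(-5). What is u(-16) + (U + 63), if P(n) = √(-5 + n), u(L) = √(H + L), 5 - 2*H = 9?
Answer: 63 - 2*√15 + 3*I*√2 ≈ 55.254 + 4.2426*I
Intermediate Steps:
H = -2 (H = 5/2 - ½*9 = 5/2 - 9/2 = -2)
u(L) = √(-2 + L)
U = -2*√15 (U = √(-4 - 2)*√(-5 - 5) = √(-6)*√(-10) = (I*√6)*(I*√10) = -2*√15 ≈ -7.7460)
u(-16) + (U + 63) = √(-2 - 16) + (-2*√15 + 63) = √(-18) + (63 - 2*√15) = 3*I*√2 + (63 - 2*√15) = 63 - 2*√15 + 3*I*√2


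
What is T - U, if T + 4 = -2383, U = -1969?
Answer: -418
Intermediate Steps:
T = -2387 (T = -4 - 2383 = -2387)
T - U = -2387 - 1*(-1969) = -2387 + 1969 = -418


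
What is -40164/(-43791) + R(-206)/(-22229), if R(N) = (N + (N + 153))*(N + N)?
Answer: -1260014824/324476713 ≈ -3.8832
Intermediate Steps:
R(N) = 2*N*(153 + 2*N) (R(N) = (N + (153 + N))*(2*N) = (153 + 2*N)*(2*N) = 2*N*(153 + 2*N))
-40164/(-43791) + R(-206)/(-22229) = -40164/(-43791) + (2*(-206)*(153 + 2*(-206)))/(-22229) = -40164*(-1/43791) + (2*(-206)*(153 - 412))*(-1/22229) = 13388/14597 + (2*(-206)*(-259))*(-1/22229) = 13388/14597 + 106708*(-1/22229) = 13388/14597 - 106708/22229 = -1260014824/324476713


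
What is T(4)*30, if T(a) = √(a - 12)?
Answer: 60*I*√2 ≈ 84.853*I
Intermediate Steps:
T(a) = √(-12 + a)
T(4)*30 = √(-12 + 4)*30 = √(-8)*30 = (2*I*√2)*30 = 60*I*√2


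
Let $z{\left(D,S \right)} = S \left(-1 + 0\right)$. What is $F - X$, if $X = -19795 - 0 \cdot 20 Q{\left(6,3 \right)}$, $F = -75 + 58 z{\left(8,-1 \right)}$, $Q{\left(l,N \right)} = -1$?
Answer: $19778$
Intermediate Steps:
$z{\left(D,S \right)} = - S$ ($z{\left(D,S \right)} = S \left(-1\right) = - S$)
$F = -17$ ($F = -75 + 58 \left(\left(-1\right) \left(-1\right)\right) = -75 + 58 \cdot 1 = -75 + 58 = -17$)
$X = -19795$ ($X = -19795 - 0 \cdot 20 \left(-1\right) = -19795 - 0 \left(-1\right) = -19795 - 0 = -19795 + 0 = -19795$)
$F - X = -17 - -19795 = -17 + 19795 = 19778$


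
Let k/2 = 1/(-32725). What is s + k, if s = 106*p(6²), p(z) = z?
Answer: 124878598/32725 ≈ 3816.0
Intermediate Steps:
k = -2/32725 (k = 2/(-32725) = 2*(-1/32725) = -2/32725 ≈ -6.1115e-5)
s = 3816 (s = 106*6² = 106*36 = 3816)
s + k = 3816 - 2/32725 = 124878598/32725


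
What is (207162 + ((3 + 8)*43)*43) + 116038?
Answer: 343539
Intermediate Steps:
(207162 + ((3 + 8)*43)*43) + 116038 = (207162 + (11*43)*43) + 116038 = (207162 + 473*43) + 116038 = (207162 + 20339) + 116038 = 227501 + 116038 = 343539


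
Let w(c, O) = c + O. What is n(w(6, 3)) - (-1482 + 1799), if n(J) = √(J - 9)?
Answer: -317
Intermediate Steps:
w(c, O) = O + c
n(J) = √(-9 + J)
n(w(6, 3)) - (-1482 + 1799) = √(-9 + (3 + 6)) - (-1482 + 1799) = √(-9 + 9) - 1*317 = √0 - 317 = 0 - 317 = -317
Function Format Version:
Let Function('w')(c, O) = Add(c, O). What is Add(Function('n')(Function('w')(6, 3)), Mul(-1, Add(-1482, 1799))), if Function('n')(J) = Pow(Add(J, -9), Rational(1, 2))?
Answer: -317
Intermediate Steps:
Function('w')(c, O) = Add(O, c)
Function('n')(J) = Pow(Add(-9, J), Rational(1, 2))
Add(Function('n')(Function('w')(6, 3)), Mul(-1, Add(-1482, 1799))) = Add(Pow(Add(-9, Add(3, 6)), Rational(1, 2)), Mul(-1, Add(-1482, 1799))) = Add(Pow(Add(-9, 9), Rational(1, 2)), Mul(-1, 317)) = Add(Pow(0, Rational(1, 2)), -317) = Add(0, -317) = -317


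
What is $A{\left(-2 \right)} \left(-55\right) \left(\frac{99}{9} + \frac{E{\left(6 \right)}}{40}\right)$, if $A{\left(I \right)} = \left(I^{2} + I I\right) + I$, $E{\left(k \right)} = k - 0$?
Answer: $- \frac{7359}{2} \approx -3679.5$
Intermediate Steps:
$E{\left(k \right)} = k$ ($E{\left(k \right)} = k + 0 = k$)
$A{\left(I \right)} = I + 2 I^{2}$ ($A{\left(I \right)} = \left(I^{2} + I^{2}\right) + I = 2 I^{2} + I = I + 2 I^{2}$)
$A{\left(-2 \right)} \left(-55\right) \left(\frac{99}{9} + \frac{E{\left(6 \right)}}{40}\right) = - 2 \left(1 + 2 \left(-2\right)\right) \left(-55\right) \left(\frac{99}{9} + \frac{6}{40}\right) = - 2 \left(1 - 4\right) \left(-55\right) \left(99 \cdot \frac{1}{9} + 6 \cdot \frac{1}{40}\right) = \left(-2\right) \left(-3\right) \left(-55\right) \left(11 + \frac{3}{20}\right) = 6 \left(-55\right) \frac{223}{20} = \left(-330\right) \frac{223}{20} = - \frac{7359}{2}$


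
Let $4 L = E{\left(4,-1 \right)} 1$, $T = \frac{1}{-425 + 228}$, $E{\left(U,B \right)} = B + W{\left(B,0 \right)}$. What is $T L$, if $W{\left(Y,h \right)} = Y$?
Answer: $\frac{1}{394} \approx 0.0025381$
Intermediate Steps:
$E{\left(U,B \right)} = 2 B$ ($E{\left(U,B \right)} = B + B = 2 B$)
$T = - \frac{1}{197}$ ($T = \frac{1}{-197} = - \frac{1}{197} \approx -0.0050761$)
$L = - \frac{1}{2}$ ($L = \frac{2 \left(-1\right) 1}{4} = \frac{\left(-2\right) 1}{4} = \frac{1}{4} \left(-2\right) = - \frac{1}{2} \approx -0.5$)
$T L = \left(- \frac{1}{197}\right) \left(- \frac{1}{2}\right) = \frac{1}{394}$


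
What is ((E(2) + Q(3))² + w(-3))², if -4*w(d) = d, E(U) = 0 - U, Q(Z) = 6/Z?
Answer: 9/16 ≈ 0.56250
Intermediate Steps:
E(U) = -U
w(d) = -d/4
((E(2) + Q(3))² + w(-3))² = ((-1*2 + 6/3)² - ¼*(-3))² = ((-2 + 6*(⅓))² + ¾)² = ((-2 + 2)² + ¾)² = (0² + ¾)² = (0 + ¾)² = (¾)² = 9/16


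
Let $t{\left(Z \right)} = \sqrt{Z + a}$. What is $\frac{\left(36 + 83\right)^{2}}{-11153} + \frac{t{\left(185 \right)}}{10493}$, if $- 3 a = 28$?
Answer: $- \frac{14161}{11153} + \frac{\sqrt{1581}}{31479} \approx -1.2684$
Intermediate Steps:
$a = - \frac{28}{3}$ ($a = \left(- \frac{1}{3}\right) 28 = - \frac{28}{3} \approx -9.3333$)
$t{\left(Z \right)} = \sqrt{- \frac{28}{3} + Z}$ ($t{\left(Z \right)} = \sqrt{Z - \frac{28}{3}} = \sqrt{- \frac{28}{3} + Z}$)
$\frac{\left(36 + 83\right)^{2}}{-11153} + \frac{t{\left(185 \right)}}{10493} = \frac{\left(36 + 83\right)^{2}}{-11153} + \frac{\frac{1}{3} \sqrt{-84 + 9 \cdot 185}}{10493} = 119^{2} \left(- \frac{1}{11153}\right) + \frac{\sqrt{-84 + 1665}}{3} \cdot \frac{1}{10493} = 14161 \left(- \frac{1}{11153}\right) + \frac{\sqrt{1581}}{3} \cdot \frac{1}{10493} = - \frac{14161}{11153} + \frac{\sqrt{1581}}{31479}$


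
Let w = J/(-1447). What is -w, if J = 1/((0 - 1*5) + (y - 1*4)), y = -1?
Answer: -1/14470 ≈ -6.9108e-5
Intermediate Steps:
J = -1/10 (J = 1/((0 - 1*5) + (-1 - 1*4)) = 1/((0 - 5) + (-1 - 4)) = 1/(-5 - 5) = 1/(-10) = -1/10 ≈ -0.10000)
w = 1/14470 (w = -1/10/(-1447) = -1/10*(-1/1447) = 1/14470 ≈ 6.9108e-5)
-w = -1*1/14470 = -1/14470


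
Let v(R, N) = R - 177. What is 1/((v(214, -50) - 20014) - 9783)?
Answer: -1/29760 ≈ -3.3602e-5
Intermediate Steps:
v(R, N) = -177 + R
1/((v(214, -50) - 20014) - 9783) = 1/(((-177 + 214) - 20014) - 9783) = 1/((37 - 20014) - 9783) = 1/(-19977 - 9783) = 1/(-29760) = -1/29760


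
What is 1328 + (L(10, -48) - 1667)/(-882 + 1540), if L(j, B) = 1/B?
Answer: 5980505/4512 ≈ 1325.5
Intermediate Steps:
1328 + (L(10, -48) - 1667)/(-882 + 1540) = 1328 + (1/(-48) - 1667)/(-882 + 1540) = 1328 + (-1/48 - 1667)/658 = 1328 - 80017/48*1/658 = 1328 - 11431/4512 = 5980505/4512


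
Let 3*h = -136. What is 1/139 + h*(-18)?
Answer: 113425/139 ≈ 816.01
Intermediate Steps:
h = -136/3 (h = (⅓)*(-136) = -136/3 ≈ -45.333)
1/139 + h*(-18) = 1/139 - 136/3*(-18) = 1/139 + 816 = 113425/139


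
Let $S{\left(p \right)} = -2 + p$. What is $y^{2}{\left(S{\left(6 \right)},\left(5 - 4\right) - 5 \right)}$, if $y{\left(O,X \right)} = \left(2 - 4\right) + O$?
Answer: $4$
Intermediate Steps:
$y{\left(O,X \right)} = -2 + O$
$y^{2}{\left(S{\left(6 \right)},\left(5 - 4\right) - 5 \right)} = \left(-2 + \left(-2 + 6\right)\right)^{2} = \left(-2 + 4\right)^{2} = 2^{2} = 4$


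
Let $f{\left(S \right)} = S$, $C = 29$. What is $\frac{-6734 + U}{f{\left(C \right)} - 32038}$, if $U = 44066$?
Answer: $- \frac{37332}{32009} \approx -1.1663$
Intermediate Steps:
$\frac{-6734 + U}{f{\left(C \right)} - 32038} = \frac{-6734 + 44066}{29 - 32038} = \frac{37332}{-32009} = 37332 \left(- \frac{1}{32009}\right) = - \frac{37332}{32009}$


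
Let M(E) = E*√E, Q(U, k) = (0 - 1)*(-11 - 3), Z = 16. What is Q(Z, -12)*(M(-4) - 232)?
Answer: -3248 - 112*I ≈ -3248.0 - 112.0*I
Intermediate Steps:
Q(U, k) = 14 (Q(U, k) = -1*(-14) = 14)
M(E) = E^(3/2)
Q(Z, -12)*(M(-4) - 232) = 14*((-4)^(3/2) - 232) = 14*(-8*I - 232) = 14*(-232 - 8*I) = -3248 - 112*I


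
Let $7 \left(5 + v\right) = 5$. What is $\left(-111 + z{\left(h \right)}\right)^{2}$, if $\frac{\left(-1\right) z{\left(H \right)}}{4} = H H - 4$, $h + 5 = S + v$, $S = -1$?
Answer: $\frac{644702881}{2401} \approx 2.6851 \cdot 10^{5}$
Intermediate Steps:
$v = - \frac{30}{7}$ ($v = -5 + \frac{1}{7} \cdot 5 = -5 + \frac{5}{7} = - \frac{30}{7} \approx -4.2857$)
$h = - \frac{72}{7}$ ($h = -5 - \frac{37}{7} = - \frac{72}{7} \approx -10.286$)
$z{\left(H \right)} = 16 - 4 H^{2}$ ($z{\left(H \right)} = - 4 \left(H H - 4\right) = - 4 \left(H^{2} - 4\right) = - 4 \left(-4 + H^{2}\right) = 16 - 4 H^{2}$)
$\left(-111 + z{\left(h \right)}\right)^{2} = \left(-111 + \left(16 - 4 \left(- \frac{72}{7}\right)^{2}\right)\right)^{2} = \left(-111 + \left(16 - \frac{20736}{49}\right)\right)^{2} = \left(-111 - \frac{19952}{49}\right)^{2} = \left(- \frac{25391}{49}\right)^{2} = \frac{644702881}{2401}$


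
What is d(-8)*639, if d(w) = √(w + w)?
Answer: 2556*I ≈ 2556.0*I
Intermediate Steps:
d(w) = √2*√w (d(w) = √(2*w) = √2*√w)
d(-8)*639 = (√2*√(-8))*639 = (√2*(2*I*√2))*639 = (4*I)*639 = 2556*I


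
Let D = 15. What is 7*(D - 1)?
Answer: 98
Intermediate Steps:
7*(D - 1) = 7*(15 - 1) = 7*14 = 98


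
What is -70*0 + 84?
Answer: 84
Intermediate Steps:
-70*0 + 84 = 0 + 84 = 84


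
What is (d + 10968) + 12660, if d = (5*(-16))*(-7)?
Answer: 24188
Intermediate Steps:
d = 560 (d = -80*(-7) = 560)
(d + 10968) + 12660 = (560 + 10968) + 12660 = 11528 + 12660 = 24188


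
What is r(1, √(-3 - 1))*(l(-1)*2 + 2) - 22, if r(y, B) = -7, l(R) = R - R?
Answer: -36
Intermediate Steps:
l(R) = 0
r(1, √(-3 - 1))*(l(-1)*2 + 2) - 22 = -7*(0*2 + 2) - 22 = -7*(0 + 2) - 22 = -7*2 - 22 = -14 - 22 = -36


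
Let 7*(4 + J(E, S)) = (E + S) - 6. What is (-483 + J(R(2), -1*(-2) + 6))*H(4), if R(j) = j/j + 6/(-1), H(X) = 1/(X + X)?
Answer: -853/14 ≈ -60.929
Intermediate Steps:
H(X) = 1/(2*X)
R(j) = -5 (R(j) = 1 + 6*(-1) = 1 - 6 = -5)
J(E, S) = -34/7 + E/7 + S/7 (J(E, S) = -4 + ((E + S) - 6)/7 = -4 + (-6 + E + S)/7 = -4 + (-6/7 + E/7 + S/7) = -34/7 + E/7 + S/7)
(-483 + J(R(2), -1*(-2) + 6))*H(4) = (-483 + (-34/7 + (⅐)*(-5) + (-1*(-2) + 6)/7))*((½)/4) = (-483 + (-34/7 - 5/7 + (2 + 6)/7))*((½)*(¼)) = (-483 + (-34/7 - 5/7 + (⅐)*8))*(⅛) = (-483 + (-34/7 - 5/7 + 8/7))*(⅛) = (-483 - 31/7)*(⅛) = -3412/7*⅛ = -853/14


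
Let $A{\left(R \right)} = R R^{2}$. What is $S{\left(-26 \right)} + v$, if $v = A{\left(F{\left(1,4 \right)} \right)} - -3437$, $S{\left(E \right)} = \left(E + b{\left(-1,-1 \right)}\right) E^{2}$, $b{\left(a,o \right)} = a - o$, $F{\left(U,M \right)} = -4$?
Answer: $-14203$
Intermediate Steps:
$S{\left(E \right)} = E^{3}$ ($S{\left(E \right)} = \left(E - 0\right) E^{2} = \left(E + \left(-1 + 1\right)\right) E^{2} = \left(E + 0\right) E^{2} = E E^{2} = E^{3}$)
$A{\left(R \right)} = R^{3}$
$v = 3373$ ($v = \left(-4\right)^{3} - -3437 = -64 + \left(-2633 + 6070\right) = -64 + 3437 = 3373$)
$S{\left(-26 \right)} + v = \left(-26\right)^{3} + 3373 = -17576 + 3373 = -14203$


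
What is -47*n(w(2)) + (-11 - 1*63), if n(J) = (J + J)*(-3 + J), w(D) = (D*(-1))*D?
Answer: -2706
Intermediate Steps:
w(D) = -D**2 (w(D) = (-D)*D = -D**2)
n(J) = 2*J*(-3 + J) (n(J) = (2*J)*(-3 + J) = 2*J*(-3 + J))
-47*n(w(2)) + (-11 - 1*63) = -94*(-1*2**2)*(-3 - 1*2**2) + (-11 - 1*63) = -94*(-1*4)*(-3 - 1*4) + (-11 - 63) = -94*(-4)*(-3 - 4) - 74 = -94*(-4)*(-7) - 74 = -47*56 - 74 = -2632 - 74 = -2706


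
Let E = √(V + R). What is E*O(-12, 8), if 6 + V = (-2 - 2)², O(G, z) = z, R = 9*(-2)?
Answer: 16*I*√2 ≈ 22.627*I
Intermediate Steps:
R = -18
V = 10 (V = -6 + (-2 - 2)² = -6 + (-4)² = -6 + 16 = 10)
E = 2*I*√2 (E = √(10 - 18) = √(-8) = 2*I*√2 ≈ 2.8284*I)
E*O(-12, 8) = (2*I*√2)*8 = 16*I*√2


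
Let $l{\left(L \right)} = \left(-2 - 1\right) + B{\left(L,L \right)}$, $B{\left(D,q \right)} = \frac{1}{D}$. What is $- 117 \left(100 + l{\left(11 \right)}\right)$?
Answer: $- \frac{124956}{11} \approx -11360.0$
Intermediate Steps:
$l{\left(L \right)} = -3 + \frac{1}{L}$ ($l{\left(L \right)} = \left(-2 - 1\right) + \frac{1}{L} = -3 + \frac{1}{L}$)
$- 117 \left(100 + l{\left(11 \right)}\right) = - 117 \left(100 - \left(3 - \frac{1}{11}\right)\right) = - 117 \left(100 + \left(-3 + \frac{1}{11}\right)\right) = - 117 \left(100 - \frac{32}{11}\right) = \left(-117\right) \frac{1068}{11} = - \frac{124956}{11}$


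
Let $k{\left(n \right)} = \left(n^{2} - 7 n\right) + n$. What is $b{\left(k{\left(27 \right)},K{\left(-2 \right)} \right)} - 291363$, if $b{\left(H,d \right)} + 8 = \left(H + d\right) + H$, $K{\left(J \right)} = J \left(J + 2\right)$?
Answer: $-290237$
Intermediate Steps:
$k{\left(n \right)} = n^{2} - 6 n$
$K{\left(J \right)} = J \left(2 + J\right)$
$b{\left(H,d \right)} = -8 + d + 2 H$ ($b{\left(H,d \right)} = -8 + \left(\left(H + d\right) + H\right) = -8 + \left(d + 2 H\right) = -8 + d + 2 H$)
$b{\left(k{\left(27 \right)},K{\left(-2 \right)} \right)} - 291363 = \left(-8 - 2 \left(2 - 2\right) + 2 \cdot 27 \left(-6 + 27\right)\right) - 291363 = \left(-8 - 0 + 2 \cdot 27 \cdot 21\right) - 291363 = \left(-8 + 0 + 2 \cdot 567\right) - 291363 = \left(-8 + 0 + 1134\right) - 291363 = 1126 - 291363 = -290237$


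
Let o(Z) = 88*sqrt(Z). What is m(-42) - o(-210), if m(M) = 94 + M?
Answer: 52 - 88*I*sqrt(210) ≈ 52.0 - 1275.2*I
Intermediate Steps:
m(-42) - o(-210) = (94 - 42) - 88*sqrt(-210) = 52 - 88*I*sqrt(210)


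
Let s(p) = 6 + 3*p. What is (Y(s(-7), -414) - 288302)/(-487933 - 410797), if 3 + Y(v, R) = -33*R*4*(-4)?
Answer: 506897/898730 ≈ 0.56401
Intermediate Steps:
Y(v, R) = -3 + 528*R (Y(v, R) = -3 - 33*R*4*(-4) = -3 - 33*4*R*(-4) = -3 - (-528)*R = -3 + 528*R)
(Y(s(-7), -414) - 288302)/(-487933 - 410797) = ((-3 + 528*(-414)) - 288302)/(-487933 - 410797) = ((-3 - 218592) - 288302)/(-898730) = (-218595 - 288302)*(-1/898730) = -506897*(-1/898730) = 506897/898730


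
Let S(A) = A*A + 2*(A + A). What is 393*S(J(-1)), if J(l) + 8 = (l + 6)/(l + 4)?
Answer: 17423/3 ≈ 5807.7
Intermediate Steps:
J(l) = -8 + (6 + l)/(4 + l) (J(l) = -8 + (l + 6)/(l + 4) = -8 + (6 + l)/(4 + l))
S(A) = A² + 4*A (S(A) = A² + 2*(2*A) = A² + 4*A)
393*S(J(-1)) = 393*(((-26 - 7*(-1))/(4 - 1))*(4 + (-26 - 7*(-1))/(4 - 1))) = 393*(((-26 + 7)/3)*(4 + (-26 + 7)/3)) = 393*(((⅓)*(-19))*(4 + (⅓)*(-19))) = 393*(-19*(4 - 19/3)/3) = 393*(-19/3*(-7/3)) = 393*(133/9) = 17423/3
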